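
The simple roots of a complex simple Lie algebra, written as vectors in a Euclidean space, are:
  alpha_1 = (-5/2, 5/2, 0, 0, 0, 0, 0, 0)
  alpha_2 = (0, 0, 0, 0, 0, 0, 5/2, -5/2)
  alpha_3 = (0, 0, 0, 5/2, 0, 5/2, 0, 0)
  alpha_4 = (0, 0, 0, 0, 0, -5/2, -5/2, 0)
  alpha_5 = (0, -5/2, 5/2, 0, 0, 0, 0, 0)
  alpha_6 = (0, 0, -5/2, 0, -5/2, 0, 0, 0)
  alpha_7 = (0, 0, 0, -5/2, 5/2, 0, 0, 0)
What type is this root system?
Compute the Cartan integers a_ij = 2(alpha_i, alpha_j)/(alpha_j, alpha_j); the resulting 7x7 Cartan matrix is
[[2, 0, 0, 0, -1, 0, 0], [0, 2, 0, -1, 0, 0, 0], [0, 0, 2, -1, 0, 0, -1], [0, -1, -1, 2, 0, 0, 0], [-1, 0, 0, 0, 2, -1, 0], [0, 0, 0, 0, -1, 2, -1], [0, 0, -1, 0, 0, -1, 2]].
All simple roots have the same length, so the diagram is simply laced. The associated Dynkin diagram is a chain of 7 nodes with single edges (A_7), so the type is A_7 (the algebra sl(8)).

type A_7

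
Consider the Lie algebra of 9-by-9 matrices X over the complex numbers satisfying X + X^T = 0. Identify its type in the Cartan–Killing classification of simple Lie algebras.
This is so(9) with 9 odd, which has dimension 9(9-1)/2 = 36 and rank (9-1)/2 = 4. In the classification of classical Lie algebras, the orthogonal algebra so(2n+1) in an odd number of variables has type B_n; here n = 4, so the Dynkin diagram is a chain of 4 nodes with a double edge at one end; the terminal node there is the unique short simple root (B_4). Hence the type is B_4.

B_4 (so(9))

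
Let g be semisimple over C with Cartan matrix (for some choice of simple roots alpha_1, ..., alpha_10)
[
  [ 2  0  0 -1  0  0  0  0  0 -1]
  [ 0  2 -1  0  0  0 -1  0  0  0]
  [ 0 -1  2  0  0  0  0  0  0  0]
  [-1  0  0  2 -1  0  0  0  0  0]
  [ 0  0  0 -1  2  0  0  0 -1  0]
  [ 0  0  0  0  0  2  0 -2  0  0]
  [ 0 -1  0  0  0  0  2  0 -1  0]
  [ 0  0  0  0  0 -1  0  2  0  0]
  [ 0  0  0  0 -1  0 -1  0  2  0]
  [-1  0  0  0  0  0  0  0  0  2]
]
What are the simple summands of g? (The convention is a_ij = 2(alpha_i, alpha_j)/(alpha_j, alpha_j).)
The diagram associated to this matrix has two connected components: the simple roots {alpha_1, alpha_2, alpha_3, alpha_4, alpha_5, alpha_7, alpha_9, alpha_10} form a chain of 8 nodes with single edges (A_8), and {alpha_6, alpha_8} form a chain of 2 nodes with a double edge at one end; the terminal node there is the unique short simple root (B_2). A semisimple Lie algebra decomposes uniquely as the direct sum of simple ideals, one per connected component of its Dynkin diagram, so g ≅ A_8 ⊕ B_2 (dimension 80 + 10 = 90).

type A_8 + type B_2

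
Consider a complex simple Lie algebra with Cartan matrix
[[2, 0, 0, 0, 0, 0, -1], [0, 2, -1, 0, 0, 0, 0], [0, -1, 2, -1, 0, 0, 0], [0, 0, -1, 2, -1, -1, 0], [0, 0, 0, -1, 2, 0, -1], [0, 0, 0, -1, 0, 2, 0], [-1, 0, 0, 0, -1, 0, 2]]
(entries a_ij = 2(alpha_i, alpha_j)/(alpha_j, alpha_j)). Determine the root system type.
type E_7

The matrix has rank 7 with 2's on the diagonal. Reading the off-diagonal entries as Dynkin edges (a single edge where a_ij = a_ji = -1; a double or triple edge where a_ij * a_ji = 2 or 3), the diagram is a chain of 6 nodes with one extra node attached to the third node from one end (E_7). One simple-root ordering that puts it in standard form is (alpha_2, alpha_6, alpha_3, alpha_4, alpha_5, alpha_7, alpha_1). So the algebra is type E_7.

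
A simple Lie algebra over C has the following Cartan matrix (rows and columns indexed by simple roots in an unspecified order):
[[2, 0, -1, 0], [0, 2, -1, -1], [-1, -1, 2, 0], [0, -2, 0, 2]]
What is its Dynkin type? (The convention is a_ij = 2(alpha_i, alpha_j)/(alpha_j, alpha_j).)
C4

The matrix has rank 4 with 2's on the diagonal. Reading the off-diagonal entries as Dynkin edges (a single edge where a_ij = a_ji = -1; a double or triple edge where a_ij * a_ji = 2 or 3), the diagram is a chain of 4 nodes with a double edge at one end; the terminal node there is the unique long simple root (C_4). One simple-root ordering that puts it in standard form is (alpha_1, alpha_3, alpha_2, alpha_4). So the algebra is type C_4, i.e. sp(8).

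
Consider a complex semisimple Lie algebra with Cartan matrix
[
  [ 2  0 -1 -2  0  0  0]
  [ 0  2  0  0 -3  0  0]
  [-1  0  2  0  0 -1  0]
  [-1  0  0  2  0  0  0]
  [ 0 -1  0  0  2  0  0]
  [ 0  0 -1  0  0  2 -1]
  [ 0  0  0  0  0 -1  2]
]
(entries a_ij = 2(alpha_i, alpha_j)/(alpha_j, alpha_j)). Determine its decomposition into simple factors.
B_5 ⊕ G_2

The diagram associated to this matrix has two connected components: the simple roots {alpha_1, alpha_3, alpha_4, alpha_6, alpha_7} form a chain of 5 nodes with a double edge at one end; the terminal node there is the unique short simple root (B_5), and {alpha_2, alpha_5} form two nodes joined by a triple edge (G_2). A semisimple Lie algebra decomposes uniquely as the direct sum of simple ideals, one per connected component of its Dynkin diagram, so g ≅ B_5 ⊕ G_2 (dimension 55 + 14 = 69).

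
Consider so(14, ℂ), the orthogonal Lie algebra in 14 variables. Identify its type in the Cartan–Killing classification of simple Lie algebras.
This is so(14) with 14 even, which has dimension 14(14-1)/2 = 91 and rank 14/2 = 7. In the classification of classical Lie algebras, the orthogonal algebra so(2n) in an even number of variables has type D_n; here n = 7, so the Dynkin diagram is a chain of 5 nodes with a fork of two nodes at one end (D_7). Hence the type is D_7.

D7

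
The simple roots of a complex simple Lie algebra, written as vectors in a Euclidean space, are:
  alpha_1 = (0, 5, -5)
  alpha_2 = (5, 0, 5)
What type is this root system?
type A_2

Compute the Cartan integers a_ij = 2(alpha_i, alpha_j)/(alpha_j, alpha_j); the resulting 2x2 Cartan matrix is
[[2, -1], [-1, 2]].
All simple roots have the same length, so the diagram is simply laced. The associated Dynkin diagram is a chain of 2 nodes with single edges (A_2), so the type is A_2 (the algebra sl(3)).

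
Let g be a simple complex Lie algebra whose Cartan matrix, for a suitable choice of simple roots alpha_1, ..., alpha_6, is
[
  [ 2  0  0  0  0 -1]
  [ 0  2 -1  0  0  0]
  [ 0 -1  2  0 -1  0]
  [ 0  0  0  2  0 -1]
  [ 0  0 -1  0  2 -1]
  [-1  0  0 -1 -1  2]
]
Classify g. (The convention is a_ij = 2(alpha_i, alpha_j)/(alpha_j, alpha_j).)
The matrix has rank 6 with 2's on the diagonal. Reading the off-diagonal entries as Dynkin edges (a single edge where a_ij = a_ji = -1; a double or triple edge where a_ij * a_ji = 2 or 3), the diagram is a chain of 4 nodes with a fork of two nodes at one end (D_6). One simple-root ordering that puts it in standard form is (alpha_2, alpha_3, alpha_5, alpha_6, alpha_4, alpha_1). So the algebra is type D_6, i.e. so(12).

D6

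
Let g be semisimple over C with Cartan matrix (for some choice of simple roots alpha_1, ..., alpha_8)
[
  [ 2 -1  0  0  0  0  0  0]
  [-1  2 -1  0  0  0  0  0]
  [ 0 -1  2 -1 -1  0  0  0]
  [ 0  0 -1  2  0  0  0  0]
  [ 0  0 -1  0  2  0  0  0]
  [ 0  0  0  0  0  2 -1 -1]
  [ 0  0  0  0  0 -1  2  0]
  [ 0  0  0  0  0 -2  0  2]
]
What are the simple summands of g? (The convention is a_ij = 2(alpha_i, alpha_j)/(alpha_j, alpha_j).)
C_3 ⊕ D_5

The diagram associated to this matrix has two connected components: the simple roots {alpha_6, alpha_7, alpha_8} form a chain of 3 nodes with a double edge at one end; the terminal node there is the unique long simple root (C_3), and {alpha_1, alpha_2, alpha_3, alpha_4, alpha_5} form a chain of 3 nodes with a fork of two nodes at one end (D_5). A semisimple Lie algebra decomposes uniquely as the direct sum of simple ideals, one per connected component of its Dynkin diagram, so g ≅ C_3 ⊕ D_5 (dimension 21 + 45 = 66).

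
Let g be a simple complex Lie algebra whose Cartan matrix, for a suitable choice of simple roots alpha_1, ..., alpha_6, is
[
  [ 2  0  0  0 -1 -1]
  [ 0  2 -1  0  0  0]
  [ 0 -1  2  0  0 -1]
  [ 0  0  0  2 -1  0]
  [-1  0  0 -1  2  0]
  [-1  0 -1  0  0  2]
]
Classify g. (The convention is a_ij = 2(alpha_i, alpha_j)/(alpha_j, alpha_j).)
The matrix has rank 6 with 2's on the diagonal. Reading the off-diagonal entries as Dynkin edges (a single edge where a_ij = a_ji = -1; a double or triple edge where a_ij * a_ji = 2 or 3), the diagram is a chain of 6 nodes with single edges (A_6). One simple-root ordering that puts it in standard form is (alpha_4, alpha_5, alpha_1, alpha_6, alpha_3, alpha_2). So the algebra is type A_6, i.e. sl(7).

A6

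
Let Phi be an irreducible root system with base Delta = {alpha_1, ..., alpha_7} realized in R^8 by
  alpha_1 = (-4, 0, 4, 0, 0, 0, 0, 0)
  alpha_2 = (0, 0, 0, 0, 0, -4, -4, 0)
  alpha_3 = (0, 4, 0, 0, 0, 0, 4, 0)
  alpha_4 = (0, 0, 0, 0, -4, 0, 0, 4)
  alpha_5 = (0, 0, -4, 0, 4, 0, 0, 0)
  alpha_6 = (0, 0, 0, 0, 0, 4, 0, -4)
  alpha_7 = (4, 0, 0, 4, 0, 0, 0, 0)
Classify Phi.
Compute the Cartan integers a_ij = 2(alpha_i, alpha_j)/(alpha_j, alpha_j); the resulting 7x7 Cartan matrix is
[[2, 0, 0, 0, -1, 0, -1], [0, 2, -1, 0, 0, -1, 0], [0, -1, 2, 0, 0, 0, 0], [0, 0, 0, 2, -1, -1, 0], [-1, 0, 0, -1, 2, 0, 0], [0, -1, 0, -1, 0, 2, 0], [-1, 0, 0, 0, 0, 0, 2]].
All simple roots have the same length, so the diagram is simply laced. The associated Dynkin diagram is a chain of 7 nodes with single edges (A_7), so the type is A_7 (the algebra sl(8)).

A7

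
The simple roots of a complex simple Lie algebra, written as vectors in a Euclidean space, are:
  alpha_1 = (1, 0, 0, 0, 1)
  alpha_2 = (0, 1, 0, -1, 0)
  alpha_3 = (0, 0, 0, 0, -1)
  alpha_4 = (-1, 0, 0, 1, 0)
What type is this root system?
B_4 (so(9))

Compute the Cartan integers a_ij = 2(alpha_i, alpha_j)/(alpha_j, alpha_j); the resulting 4x4 Cartan matrix is
[[2, 0, -2, -1], [0, 2, 0, -1], [-1, 0, 2, 0], [-1, -1, 0, 2]].
The roots have two lengths (squared-length ratio 2:1); the short ones are alpha_{3}. The associated Dynkin diagram is a chain of 4 nodes with a double edge at one end; the terminal node there is the unique short simple root (B_4), so the type is B_4 (the algebra so(9)).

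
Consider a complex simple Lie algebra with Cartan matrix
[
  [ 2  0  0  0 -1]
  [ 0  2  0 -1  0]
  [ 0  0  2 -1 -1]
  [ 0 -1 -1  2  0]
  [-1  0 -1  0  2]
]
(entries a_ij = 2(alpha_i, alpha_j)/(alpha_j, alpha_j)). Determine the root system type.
type A_5

The matrix has rank 5 with 2's on the diagonal. Reading the off-diagonal entries as Dynkin edges (a single edge where a_ij = a_ji = -1; a double or triple edge where a_ij * a_ji = 2 or 3), the diagram is a chain of 5 nodes with single edges (A_5). One simple-root ordering that puts it in standard form is (alpha_2, alpha_4, alpha_3, alpha_5, alpha_1). So the algebra is type A_5, i.e. sl(6).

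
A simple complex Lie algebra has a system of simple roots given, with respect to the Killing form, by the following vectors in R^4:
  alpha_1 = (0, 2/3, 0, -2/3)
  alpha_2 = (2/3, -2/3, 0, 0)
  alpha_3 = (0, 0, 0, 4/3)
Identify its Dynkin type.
Compute the Cartan integers a_ij = 2(alpha_i, alpha_j)/(alpha_j, alpha_j); the resulting 3x3 Cartan matrix is
[[2, -1, -1], [-1, 2, 0], [-2, 0, 2]].
The roots have two lengths (squared-length ratio 2:1); the short ones are alpha_{1,2}. The associated Dynkin diagram is a chain of 3 nodes with a double edge at one end; the terminal node there is the unique long simple root (C_3), so the type is C_3 (the algebra sp(6)).

type C_3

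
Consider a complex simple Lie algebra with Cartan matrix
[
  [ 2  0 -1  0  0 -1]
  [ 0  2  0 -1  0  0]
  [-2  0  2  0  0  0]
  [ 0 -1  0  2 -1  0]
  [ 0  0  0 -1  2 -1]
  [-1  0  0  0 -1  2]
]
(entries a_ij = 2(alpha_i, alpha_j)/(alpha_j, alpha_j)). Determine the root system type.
The matrix has rank 6 with 2's on the diagonal. Reading the off-diagonal entries as Dynkin edges (a single edge where a_ij = a_ji = -1; a double or triple edge where a_ij * a_ji = 2 or 3), the diagram is a chain of 6 nodes with a double edge at one end; the terminal node there is the unique long simple root (C_6). One simple-root ordering that puts it in standard form is (alpha_2, alpha_4, alpha_5, alpha_6, alpha_1, alpha_3). So the algebra is type C_6, i.e. sp(12).

type C_6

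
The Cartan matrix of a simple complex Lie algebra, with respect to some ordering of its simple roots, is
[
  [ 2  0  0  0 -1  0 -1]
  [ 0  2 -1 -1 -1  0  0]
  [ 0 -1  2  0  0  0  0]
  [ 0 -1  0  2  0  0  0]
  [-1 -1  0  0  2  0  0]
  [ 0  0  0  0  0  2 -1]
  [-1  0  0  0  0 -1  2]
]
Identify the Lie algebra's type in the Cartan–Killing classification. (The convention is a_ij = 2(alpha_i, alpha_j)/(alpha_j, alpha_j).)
The matrix has rank 7 with 2's on the diagonal. Reading the off-diagonal entries as Dynkin edges (a single edge where a_ij = a_ji = -1; a double or triple edge where a_ij * a_ji = 2 or 3), the diagram is a chain of 5 nodes with a fork of two nodes at one end (D_7). One simple-root ordering that puts it in standard form is (alpha_6, alpha_7, alpha_1, alpha_5, alpha_2, alpha_3, alpha_4). So the algebra is type D_7, i.e. so(14).

D_7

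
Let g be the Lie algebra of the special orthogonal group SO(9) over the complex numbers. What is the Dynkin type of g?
B_4 (so(9))

This is so(9) with 9 odd, which has dimension 9(9-1)/2 = 36 and rank (9-1)/2 = 4. In the classification of classical Lie algebras, the orthogonal algebra so(2n+1) in an odd number of variables has type B_n; here n = 4, so the Dynkin diagram is a chain of 4 nodes with a double edge at one end; the terminal node there is the unique short simple root (B_4). Hence the type is B_4.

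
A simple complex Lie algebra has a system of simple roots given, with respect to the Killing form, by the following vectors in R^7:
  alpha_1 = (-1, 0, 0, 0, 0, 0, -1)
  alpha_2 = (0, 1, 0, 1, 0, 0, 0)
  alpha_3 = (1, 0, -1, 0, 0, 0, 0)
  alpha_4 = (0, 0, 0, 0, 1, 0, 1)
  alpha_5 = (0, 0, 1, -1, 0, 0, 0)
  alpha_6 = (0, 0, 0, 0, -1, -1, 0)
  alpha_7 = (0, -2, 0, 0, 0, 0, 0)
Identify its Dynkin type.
type C_7

Compute the Cartan integers a_ij = 2(alpha_i, alpha_j)/(alpha_j, alpha_j); the resulting 7x7 Cartan matrix is
[[2, 0, -1, -1, 0, 0, 0], [0, 2, 0, 0, -1, 0, -1], [-1, 0, 2, 0, -1, 0, 0], [-1, 0, 0, 2, 0, -1, 0], [0, -1, -1, 0, 2, 0, 0], [0, 0, 0, -1, 0, 2, 0], [0, -2, 0, 0, 0, 0, 2]].
The roots have two lengths (squared-length ratio 2:1); the short ones are alpha_{1,2,3,4,5,6}. The associated Dynkin diagram is a chain of 7 nodes with a double edge at one end; the terminal node there is the unique long simple root (C_7), so the type is C_7 (the algebra sp(14)).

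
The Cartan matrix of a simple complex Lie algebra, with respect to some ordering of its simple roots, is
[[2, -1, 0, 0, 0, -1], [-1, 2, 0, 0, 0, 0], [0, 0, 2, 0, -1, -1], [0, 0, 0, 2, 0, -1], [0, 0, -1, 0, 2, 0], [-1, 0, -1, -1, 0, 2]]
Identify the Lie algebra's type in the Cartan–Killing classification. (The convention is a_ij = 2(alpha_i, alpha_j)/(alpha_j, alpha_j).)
type E_6

The matrix has rank 6 with 2's on the diagonal. Reading the off-diagonal entries as Dynkin edges (a single edge where a_ij = a_ji = -1; a double or triple edge where a_ij * a_ji = 2 or 3), the diagram is a chain of 5 nodes with one extra node attached to the third node from one end (E_6). One simple-root ordering that puts it in standard form is (alpha_2, alpha_4, alpha_1, alpha_6, alpha_3, alpha_5). So the algebra is type E_6.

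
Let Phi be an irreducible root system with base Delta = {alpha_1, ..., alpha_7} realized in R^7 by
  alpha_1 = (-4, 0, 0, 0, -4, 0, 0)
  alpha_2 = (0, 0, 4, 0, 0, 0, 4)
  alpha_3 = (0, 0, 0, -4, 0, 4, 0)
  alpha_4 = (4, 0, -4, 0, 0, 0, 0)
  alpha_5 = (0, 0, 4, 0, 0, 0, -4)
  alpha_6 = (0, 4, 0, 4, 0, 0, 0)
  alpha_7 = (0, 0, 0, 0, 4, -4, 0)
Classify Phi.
Compute the Cartan integers a_ij = 2(alpha_i, alpha_j)/(alpha_j, alpha_j); the resulting 7x7 Cartan matrix is
[[2, 0, 0, -1, 0, 0, -1], [0, 2, 0, -1, 0, 0, 0], [0, 0, 2, 0, 0, -1, -1], [-1, -1, 0, 2, -1, 0, 0], [0, 0, 0, -1, 2, 0, 0], [0, 0, -1, 0, 0, 2, 0], [-1, 0, -1, 0, 0, 0, 2]].
All simple roots have the same length, so the diagram is simply laced. The associated Dynkin diagram is a chain of 5 nodes with a fork of two nodes at one end (D_7), so the type is D_7 (the algebra so(14)).

D7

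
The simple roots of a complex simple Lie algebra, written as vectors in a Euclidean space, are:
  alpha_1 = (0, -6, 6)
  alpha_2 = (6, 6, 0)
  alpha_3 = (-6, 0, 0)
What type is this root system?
Compute the Cartan integers a_ij = 2(alpha_i, alpha_j)/(alpha_j, alpha_j); the resulting 3x3 Cartan matrix is
[[2, -1, 0], [-1, 2, -2], [0, -1, 2]].
The roots have two lengths (squared-length ratio 2:1); the short ones are alpha_{3}. The associated Dynkin diagram is a chain of 3 nodes with a double edge at one end; the terminal node there is the unique short simple root (B_3), so the type is B_3 (the algebra so(7)).

B_3 (so(7))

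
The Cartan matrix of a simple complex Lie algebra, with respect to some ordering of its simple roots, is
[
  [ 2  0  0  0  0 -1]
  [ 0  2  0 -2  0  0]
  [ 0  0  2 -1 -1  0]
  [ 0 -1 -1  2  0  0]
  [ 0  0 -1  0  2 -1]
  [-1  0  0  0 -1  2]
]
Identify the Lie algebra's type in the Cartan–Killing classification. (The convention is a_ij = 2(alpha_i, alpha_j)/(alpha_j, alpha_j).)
type C_6

The matrix has rank 6 with 2's on the diagonal. Reading the off-diagonal entries as Dynkin edges (a single edge where a_ij = a_ji = -1; a double or triple edge where a_ij * a_ji = 2 or 3), the diagram is a chain of 6 nodes with a double edge at one end; the terminal node there is the unique long simple root (C_6). One simple-root ordering that puts it in standard form is (alpha_1, alpha_6, alpha_5, alpha_3, alpha_4, alpha_2). So the algebra is type C_6, i.e. sp(12).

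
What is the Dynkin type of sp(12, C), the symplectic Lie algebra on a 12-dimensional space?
C_6

This is sp(12), which has dimension 12(12+1)/2 = 78 and rank 12/2 = 6. In the classification of classical Lie algebras, the symplectic algebra sp(2n) has type C_n; here n = 6, so the Dynkin diagram is a chain of 6 nodes with a double edge at one end; the terminal node there is the unique long simple root (C_6). Hence the type is C_6.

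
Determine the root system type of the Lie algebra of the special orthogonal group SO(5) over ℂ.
This is so(5) with 5 odd, which has dimension 5(5-1)/2 = 10 and rank (5-1)/2 = 2. In the classification of classical Lie algebras, the orthogonal algebra so(2n+1) in an odd number of variables has type B_n; here n = 2, so the Dynkin diagram is a chain of 2 nodes with a double edge at one end; the terminal node there is the unique short simple root (B_2). Hence the type is B_2.

type B_2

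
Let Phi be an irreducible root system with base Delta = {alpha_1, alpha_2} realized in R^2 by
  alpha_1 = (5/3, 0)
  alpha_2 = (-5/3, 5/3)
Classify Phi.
B_2

Compute the Cartan integers a_ij = 2(alpha_i, alpha_j)/(alpha_j, alpha_j); the resulting 2x2 Cartan matrix is
[[2, -1], [-2, 2]].
The roots have two lengths (squared-length ratio 2:1); the short ones are alpha_{1}. The associated Dynkin diagram is a chain of 2 nodes with a double edge at one end; the terminal node there is the unique short simple root (B_2), so the type is B_2 (the algebra so(5)).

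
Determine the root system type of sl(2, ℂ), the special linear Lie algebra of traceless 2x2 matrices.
This is sl(2), which has dimension 2^2 - 1 = 3 and rank 2 - 1 = 1 (a Cartan subalgebra is the diagonal traceless matrices). In the classification of classical Lie algebras, the special linear algebra sl(n+1) has type A_n; here n = 1, so the Dynkin diagram is a chain of 1 nodes with single edges (A_1). Hence the type is A_1.

A1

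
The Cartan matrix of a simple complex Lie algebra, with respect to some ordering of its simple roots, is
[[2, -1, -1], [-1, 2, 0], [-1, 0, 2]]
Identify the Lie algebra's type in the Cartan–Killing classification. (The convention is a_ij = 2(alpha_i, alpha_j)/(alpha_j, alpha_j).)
A_3

The matrix has rank 3 with 2's on the diagonal. Reading the off-diagonal entries as Dynkin edges (a single edge where a_ij = a_ji = -1; a double or triple edge where a_ij * a_ji = 2 or 3), the diagram is a chain of 3 nodes with single edges (A_3). One simple-root ordering that puts it in standard form is (alpha_2, alpha_1, alpha_3). So the algebra is type A_3, i.e. sl(4).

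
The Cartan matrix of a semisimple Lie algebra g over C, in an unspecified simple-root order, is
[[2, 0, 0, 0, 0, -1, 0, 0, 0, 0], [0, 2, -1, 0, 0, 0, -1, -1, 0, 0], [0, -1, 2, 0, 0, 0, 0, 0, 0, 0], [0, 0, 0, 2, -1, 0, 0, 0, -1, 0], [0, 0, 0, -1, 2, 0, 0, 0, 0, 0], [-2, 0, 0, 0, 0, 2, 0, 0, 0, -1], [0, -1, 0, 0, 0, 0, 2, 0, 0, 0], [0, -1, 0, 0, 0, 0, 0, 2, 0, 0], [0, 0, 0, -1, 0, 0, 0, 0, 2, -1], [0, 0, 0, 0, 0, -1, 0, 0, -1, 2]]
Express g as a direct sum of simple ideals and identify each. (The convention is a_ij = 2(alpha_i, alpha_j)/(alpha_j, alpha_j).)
B6 ⊕ D4

The diagram associated to this matrix has two connected components: the simple roots {alpha_1, alpha_4, alpha_5, alpha_6, alpha_9, alpha_10} form a chain of 6 nodes with a double edge at one end; the terminal node there is the unique short simple root (B_6), and {alpha_2, alpha_3, alpha_7, alpha_8} form a chain of 2 nodes with a fork of two nodes at one end (D_4). A semisimple Lie algebra decomposes uniquely as the direct sum of simple ideals, one per connected component of its Dynkin diagram, so g ≅ B_6 ⊕ D_4 (dimension 78 + 28 = 106).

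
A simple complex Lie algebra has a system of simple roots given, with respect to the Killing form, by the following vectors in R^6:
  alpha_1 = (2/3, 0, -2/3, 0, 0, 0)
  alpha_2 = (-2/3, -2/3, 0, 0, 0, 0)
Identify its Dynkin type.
type A_2

Compute the Cartan integers a_ij = 2(alpha_i, alpha_j)/(alpha_j, alpha_j); the resulting 2x2 Cartan matrix is
[[2, -1], [-1, 2]].
All simple roots have the same length, so the diagram is simply laced. The associated Dynkin diagram is a chain of 2 nodes with single edges (A_2), so the type is A_2 (the algebra sl(3)).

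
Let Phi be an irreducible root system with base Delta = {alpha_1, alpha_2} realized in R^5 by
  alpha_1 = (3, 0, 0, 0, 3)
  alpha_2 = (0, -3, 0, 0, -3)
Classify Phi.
Compute the Cartan integers a_ij = 2(alpha_i, alpha_j)/(alpha_j, alpha_j); the resulting 2x2 Cartan matrix is
[[2, -1], [-1, 2]].
All simple roots have the same length, so the diagram is simply laced. The associated Dynkin diagram is a chain of 2 nodes with single edges (A_2), so the type is A_2 (the algebra sl(3)).

A_2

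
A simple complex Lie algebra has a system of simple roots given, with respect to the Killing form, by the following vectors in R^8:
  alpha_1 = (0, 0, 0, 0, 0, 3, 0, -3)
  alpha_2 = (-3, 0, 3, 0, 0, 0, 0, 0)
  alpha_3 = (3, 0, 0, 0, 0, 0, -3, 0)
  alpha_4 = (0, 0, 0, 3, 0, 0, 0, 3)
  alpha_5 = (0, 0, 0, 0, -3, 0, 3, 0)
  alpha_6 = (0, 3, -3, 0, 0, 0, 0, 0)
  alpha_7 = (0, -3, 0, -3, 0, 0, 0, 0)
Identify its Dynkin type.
A7

Compute the Cartan integers a_ij = 2(alpha_i, alpha_j)/(alpha_j, alpha_j); the resulting 7x7 Cartan matrix is
[[2, 0, 0, -1, 0, 0, 0], [0, 2, -1, 0, 0, -1, 0], [0, -1, 2, 0, -1, 0, 0], [-1, 0, 0, 2, 0, 0, -1], [0, 0, -1, 0, 2, 0, 0], [0, -1, 0, 0, 0, 2, -1], [0, 0, 0, -1, 0, -1, 2]].
All simple roots have the same length, so the diagram is simply laced. The associated Dynkin diagram is a chain of 7 nodes with single edges (A_7), so the type is A_7 (the algebra sl(8)).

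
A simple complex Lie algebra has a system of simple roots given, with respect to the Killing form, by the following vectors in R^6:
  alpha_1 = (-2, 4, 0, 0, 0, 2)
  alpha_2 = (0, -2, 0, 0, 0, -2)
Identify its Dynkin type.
Compute the Cartan integers a_ij = 2(alpha_i, alpha_j)/(alpha_j, alpha_j); the resulting 2x2 Cartan matrix is
[[2, -3], [-1, 2]].
The roots have two lengths (squared-length ratio 3:1); the short ones are alpha_{2}. The associated Dynkin diagram is two nodes joined by a triple edge (G_2), so the type is G_2.

G_2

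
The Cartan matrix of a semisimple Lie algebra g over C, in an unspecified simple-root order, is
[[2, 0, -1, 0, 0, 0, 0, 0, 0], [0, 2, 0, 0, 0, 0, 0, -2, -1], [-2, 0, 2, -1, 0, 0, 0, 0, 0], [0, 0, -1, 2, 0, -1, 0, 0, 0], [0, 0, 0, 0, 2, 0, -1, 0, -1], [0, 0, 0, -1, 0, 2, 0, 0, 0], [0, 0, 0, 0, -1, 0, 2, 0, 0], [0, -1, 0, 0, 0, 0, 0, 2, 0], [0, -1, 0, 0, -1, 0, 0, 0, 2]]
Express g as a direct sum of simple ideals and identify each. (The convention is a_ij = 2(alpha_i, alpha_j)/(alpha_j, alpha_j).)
B_4 (so(9)) + B_5 (so(11))

The diagram associated to this matrix has two connected components: the simple roots {alpha_1, alpha_3, alpha_4, alpha_6} form a chain of 4 nodes with a double edge at one end; the terminal node there is the unique short simple root (B_4), and {alpha_2, alpha_5, alpha_7, alpha_8, alpha_9} form a chain of 5 nodes with a double edge at one end; the terminal node there is the unique short simple root (B_5). A semisimple Lie algebra decomposes uniquely as the direct sum of simple ideals, one per connected component of its Dynkin diagram, so g ≅ B_4 ⊕ B_5 (dimension 36 + 55 = 91).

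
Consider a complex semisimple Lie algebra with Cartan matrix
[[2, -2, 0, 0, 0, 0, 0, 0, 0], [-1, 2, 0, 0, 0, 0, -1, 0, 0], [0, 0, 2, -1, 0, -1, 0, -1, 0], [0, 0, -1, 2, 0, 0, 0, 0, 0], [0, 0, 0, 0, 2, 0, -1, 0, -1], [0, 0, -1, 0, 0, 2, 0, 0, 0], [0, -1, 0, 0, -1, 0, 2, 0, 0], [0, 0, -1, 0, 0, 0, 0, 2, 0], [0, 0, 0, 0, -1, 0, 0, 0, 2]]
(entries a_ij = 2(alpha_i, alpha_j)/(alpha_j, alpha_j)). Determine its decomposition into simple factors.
C5 + D4

The diagram associated to this matrix has two connected components: the simple roots {alpha_1, alpha_2, alpha_5, alpha_7, alpha_9} form a chain of 5 nodes with a double edge at one end; the terminal node there is the unique long simple root (C_5), and {alpha_3, alpha_4, alpha_6, alpha_8} form a chain of 2 nodes with a fork of two nodes at one end (D_4). A semisimple Lie algebra decomposes uniquely as the direct sum of simple ideals, one per connected component of its Dynkin diagram, so g ≅ C_5 ⊕ D_4 (dimension 55 + 28 = 83).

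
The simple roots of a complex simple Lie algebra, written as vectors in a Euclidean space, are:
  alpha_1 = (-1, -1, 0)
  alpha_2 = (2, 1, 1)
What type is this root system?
G2

Compute the Cartan integers a_ij = 2(alpha_i, alpha_j)/(alpha_j, alpha_j); the resulting 2x2 Cartan matrix is
[[2, -1], [-3, 2]].
The roots have two lengths (squared-length ratio 3:1); the short ones are alpha_{1}. The associated Dynkin diagram is two nodes joined by a triple edge (G_2), so the type is G_2.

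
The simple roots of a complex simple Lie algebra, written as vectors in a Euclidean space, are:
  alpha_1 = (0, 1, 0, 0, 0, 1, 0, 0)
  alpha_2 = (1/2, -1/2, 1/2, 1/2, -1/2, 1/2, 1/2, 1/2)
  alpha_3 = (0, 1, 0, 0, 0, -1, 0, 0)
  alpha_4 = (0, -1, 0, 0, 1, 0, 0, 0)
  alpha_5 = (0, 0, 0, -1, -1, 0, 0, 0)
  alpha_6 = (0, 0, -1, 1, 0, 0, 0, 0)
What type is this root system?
Compute the Cartan integers a_ij = 2(alpha_i, alpha_j)/(alpha_j, alpha_j); the resulting 6x6 Cartan matrix is
[[2, 0, 0, -1, 0, 0], [0, 2, -1, 0, 0, 0], [0, -1, 2, -1, 0, 0], [-1, 0, -1, 2, -1, 0], [0, 0, 0, -1, 2, -1], [0, 0, 0, 0, -1, 2]].
All simple roots have the same length, so the diagram is simply laced. The associated Dynkin diagram is a chain of 5 nodes with one extra node attached to the third node from one end (E_6), so the type is E_6.

E_6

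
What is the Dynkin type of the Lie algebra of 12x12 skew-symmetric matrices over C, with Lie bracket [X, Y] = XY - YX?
D6

This is so(12) with 12 even, which has dimension 12(12-1)/2 = 66 and rank 12/2 = 6. In the classification of classical Lie algebras, the orthogonal algebra so(2n) in an even number of variables has type D_n; here n = 6, so the Dynkin diagram is a chain of 4 nodes with a fork of two nodes at one end (D_6). Hence the type is D_6.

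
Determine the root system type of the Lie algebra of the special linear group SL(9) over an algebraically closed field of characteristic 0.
This is sl(9), which has dimension 9^2 - 1 = 80 and rank 9 - 1 = 8 (a Cartan subalgebra is the diagonal traceless matrices). In the classification of classical Lie algebras, the special linear algebra sl(n+1) has type A_n; here n = 8, so the Dynkin diagram is a chain of 8 nodes with single edges (A_8). Hence the type is A_8.

A8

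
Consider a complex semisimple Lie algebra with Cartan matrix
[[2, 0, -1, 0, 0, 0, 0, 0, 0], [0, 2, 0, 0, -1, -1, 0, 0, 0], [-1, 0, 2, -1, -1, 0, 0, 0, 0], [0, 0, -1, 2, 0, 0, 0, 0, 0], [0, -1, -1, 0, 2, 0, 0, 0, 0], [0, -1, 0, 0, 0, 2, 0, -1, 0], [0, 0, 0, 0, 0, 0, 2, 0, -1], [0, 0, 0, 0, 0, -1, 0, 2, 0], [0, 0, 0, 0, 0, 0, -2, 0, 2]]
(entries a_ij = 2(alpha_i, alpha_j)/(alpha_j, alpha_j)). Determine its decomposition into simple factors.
The diagram associated to this matrix has two connected components: the simple roots {alpha_7, alpha_9} form a chain of 2 nodes with a double edge at one end; the terminal node there is the unique short simple root (B_2), and {alpha_1, alpha_2, alpha_3, alpha_4, alpha_5, alpha_6, alpha_8} form a chain of 5 nodes with a fork of two nodes at one end (D_7). A semisimple Lie algebra decomposes uniquely as the direct sum of simple ideals, one per connected component of its Dynkin diagram, so g ≅ B_2 ⊕ D_7 (dimension 10 + 91 = 101).

B_2 + D_7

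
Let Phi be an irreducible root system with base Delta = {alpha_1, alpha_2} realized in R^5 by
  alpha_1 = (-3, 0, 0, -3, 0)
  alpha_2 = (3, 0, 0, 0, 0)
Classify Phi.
Compute the Cartan integers a_ij = 2(alpha_i, alpha_j)/(alpha_j, alpha_j); the resulting 2x2 Cartan matrix is
[[2, -2], [-1, 2]].
The roots have two lengths (squared-length ratio 2:1); the short ones are alpha_{2}. The associated Dynkin diagram is a chain of 2 nodes with a double edge at one end; the terminal node there is the unique short simple root (B_2), so the type is B_2 (the algebra so(5)).

B2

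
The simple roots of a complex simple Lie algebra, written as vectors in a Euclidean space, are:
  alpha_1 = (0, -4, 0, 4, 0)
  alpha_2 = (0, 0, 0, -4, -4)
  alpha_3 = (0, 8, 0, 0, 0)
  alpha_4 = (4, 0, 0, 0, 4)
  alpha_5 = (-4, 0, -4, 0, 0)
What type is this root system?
C_5 (sp(10))

Compute the Cartan integers a_ij = 2(alpha_i, alpha_j)/(alpha_j, alpha_j); the resulting 5x5 Cartan matrix is
[[2, -1, -1, 0, 0], [-1, 2, 0, -1, 0], [-2, 0, 2, 0, 0], [0, -1, 0, 2, -1], [0, 0, 0, -1, 2]].
The roots have two lengths (squared-length ratio 2:1); the short ones are alpha_{1,2,4,5}. The associated Dynkin diagram is a chain of 5 nodes with a double edge at one end; the terminal node there is the unique long simple root (C_5), so the type is C_5 (the algebra sp(10)).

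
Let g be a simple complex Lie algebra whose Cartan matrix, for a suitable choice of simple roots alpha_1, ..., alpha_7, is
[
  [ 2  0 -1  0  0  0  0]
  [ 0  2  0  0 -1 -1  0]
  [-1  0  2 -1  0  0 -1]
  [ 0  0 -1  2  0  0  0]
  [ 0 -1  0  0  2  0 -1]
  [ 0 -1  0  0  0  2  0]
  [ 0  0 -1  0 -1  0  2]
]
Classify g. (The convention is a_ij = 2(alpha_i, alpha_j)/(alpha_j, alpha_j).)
The matrix has rank 7 with 2's on the diagonal. Reading the off-diagonal entries as Dynkin edges (a single edge where a_ij = a_ji = -1; a double or triple edge where a_ij * a_ji = 2 or 3), the diagram is a chain of 5 nodes with a fork of two nodes at one end (D_7). One simple-root ordering that puts it in standard form is (alpha_6, alpha_2, alpha_5, alpha_7, alpha_3, alpha_4, alpha_1). So the algebra is type D_7, i.e. so(14).

D7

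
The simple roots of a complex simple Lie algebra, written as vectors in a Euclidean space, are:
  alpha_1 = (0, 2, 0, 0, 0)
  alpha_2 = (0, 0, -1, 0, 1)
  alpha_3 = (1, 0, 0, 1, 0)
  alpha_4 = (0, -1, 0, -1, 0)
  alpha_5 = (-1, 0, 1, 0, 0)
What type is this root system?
type C_5

Compute the Cartan integers a_ij = 2(alpha_i, alpha_j)/(alpha_j, alpha_j); the resulting 5x5 Cartan matrix is
[[2, 0, 0, -2, 0], [0, 2, 0, 0, -1], [0, 0, 2, -1, -1], [-1, 0, -1, 2, 0], [0, -1, -1, 0, 2]].
The roots have two lengths (squared-length ratio 2:1); the short ones are alpha_{2,3,4,5}. The associated Dynkin diagram is a chain of 5 nodes with a double edge at one end; the terminal node there is the unique long simple root (C_5), so the type is C_5 (the algebra sp(10)).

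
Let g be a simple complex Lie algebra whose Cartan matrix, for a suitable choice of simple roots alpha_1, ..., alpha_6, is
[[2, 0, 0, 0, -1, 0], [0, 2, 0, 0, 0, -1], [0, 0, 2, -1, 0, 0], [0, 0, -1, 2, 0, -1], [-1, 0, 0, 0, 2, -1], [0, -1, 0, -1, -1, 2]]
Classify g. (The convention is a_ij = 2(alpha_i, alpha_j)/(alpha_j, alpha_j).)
E_6

The matrix has rank 6 with 2's on the diagonal. Reading the off-diagonal entries as Dynkin edges (a single edge where a_ij = a_ji = -1; a double or triple edge where a_ij * a_ji = 2 or 3), the diagram is a chain of 5 nodes with one extra node attached to the third node from one end (E_6). One simple-root ordering that puts it in standard form is (alpha_1, alpha_2, alpha_5, alpha_6, alpha_4, alpha_3). So the algebra is type E_6.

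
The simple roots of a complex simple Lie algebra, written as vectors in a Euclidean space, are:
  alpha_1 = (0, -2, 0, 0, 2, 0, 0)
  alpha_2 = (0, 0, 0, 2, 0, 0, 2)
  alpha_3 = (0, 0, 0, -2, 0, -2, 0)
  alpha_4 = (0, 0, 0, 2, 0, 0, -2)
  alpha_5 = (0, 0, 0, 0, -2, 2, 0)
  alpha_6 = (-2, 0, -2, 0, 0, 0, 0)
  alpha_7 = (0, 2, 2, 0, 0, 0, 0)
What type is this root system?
type D_7

Compute the Cartan integers a_ij = 2(alpha_i, alpha_j)/(alpha_j, alpha_j); the resulting 7x7 Cartan matrix is
[[2, 0, 0, 0, -1, 0, -1], [0, 2, -1, 0, 0, 0, 0], [0, -1, 2, -1, -1, 0, 0], [0, 0, -1, 2, 0, 0, 0], [-1, 0, -1, 0, 2, 0, 0], [0, 0, 0, 0, 0, 2, -1], [-1, 0, 0, 0, 0, -1, 2]].
All simple roots have the same length, so the diagram is simply laced. The associated Dynkin diagram is a chain of 5 nodes with a fork of two nodes at one end (D_7), so the type is D_7 (the algebra so(14)).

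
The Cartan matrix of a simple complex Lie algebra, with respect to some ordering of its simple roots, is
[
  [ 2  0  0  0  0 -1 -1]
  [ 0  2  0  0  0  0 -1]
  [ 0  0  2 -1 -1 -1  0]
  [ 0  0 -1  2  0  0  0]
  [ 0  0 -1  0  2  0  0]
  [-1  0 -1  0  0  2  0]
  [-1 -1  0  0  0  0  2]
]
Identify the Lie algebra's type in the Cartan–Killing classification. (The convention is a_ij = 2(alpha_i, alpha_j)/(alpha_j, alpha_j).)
D7

The matrix has rank 7 with 2's on the diagonal. Reading the off-diagonal entries as Dynkin edges (a single edge where a_ij = a_ji = -1; a double or triple edge where a_ij * a_ji = 2 or 3), the diagram is a chain of 5 nodes with a fork of two nodes at one end (D_7). One simple-root ordering that puts it in standard form is (alpha_2, alpha_7, alpha_1, alpha_6, alpha_3, alpha_4, alpha_5). So the algebra is type D_7, i.e. so(14).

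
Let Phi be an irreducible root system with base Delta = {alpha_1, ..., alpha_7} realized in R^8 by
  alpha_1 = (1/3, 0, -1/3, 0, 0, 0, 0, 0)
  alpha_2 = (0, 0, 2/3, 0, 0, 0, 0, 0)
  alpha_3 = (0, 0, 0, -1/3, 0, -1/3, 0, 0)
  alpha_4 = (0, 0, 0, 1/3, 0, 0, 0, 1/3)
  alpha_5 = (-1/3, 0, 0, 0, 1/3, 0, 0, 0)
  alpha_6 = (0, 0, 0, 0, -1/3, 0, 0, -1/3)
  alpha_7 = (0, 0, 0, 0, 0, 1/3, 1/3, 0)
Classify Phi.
Compute the Cartan integers a_ij = 2(alpha_i, alpha_j)/(alpha_j, alpha_j); the resulting 7x7 Cartan matrix is
[[2, -1, 0, 0, -1, 0, 0], [-2, 2, 0, 0, 0, 0, 0], [0, 0, 2, -1, 0, 0, -1], [0, 0, -1, 2, 0, -1, 0], [-1, 0, 0, 0, 2, -1, 0], [0, 0, 0, -1, -1, 2, 0], [0, 0, -1, 0, 0, 0, 2]].
The roots have two lengths (squared-length ratio 2:1); the short ones are alpha_{1,3,4,5,6,7}. The associated Dynkin diagram is a chain of 7 nodes with a double edge at one end; the terminal node there is the unique long simple root (C_7), so the type is C_7 (the algebra sp(14)).

C_7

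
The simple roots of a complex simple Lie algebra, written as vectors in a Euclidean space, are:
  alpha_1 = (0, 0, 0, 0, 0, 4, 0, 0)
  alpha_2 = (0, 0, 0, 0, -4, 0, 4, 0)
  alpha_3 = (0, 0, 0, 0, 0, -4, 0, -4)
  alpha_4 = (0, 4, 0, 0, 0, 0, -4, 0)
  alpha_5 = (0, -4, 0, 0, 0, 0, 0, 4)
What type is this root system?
B_5 (so(11))

Compute the Cartan integers a_ij = 2(alpha_i, alpha_j)/(alpha_j, alpha_j); the resulting 5x5 Cartan matrix is
[[2, 0, -1, 0, 0], [0, 2, 0, -1, 0], [-2, 0, 2, 0, -1], [0, -1, 0, 2, -1], [0, 0, -1, -1, 2]].
The roots have two lengths (squared-length ratio 2:1); the short ones are alpha_{1}. The associated Dynkin diagram is a chain of 5 nodes with a double edge at one end; the terminal node there is the unique short simple root (B_5), so the type is B_5 (the algebra so(11)).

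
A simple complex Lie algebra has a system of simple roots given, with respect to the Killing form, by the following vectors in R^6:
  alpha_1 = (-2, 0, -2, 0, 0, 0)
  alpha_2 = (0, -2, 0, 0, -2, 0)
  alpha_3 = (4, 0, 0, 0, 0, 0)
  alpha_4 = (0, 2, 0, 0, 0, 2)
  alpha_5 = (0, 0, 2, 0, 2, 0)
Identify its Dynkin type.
Compute the Cartan integers a_ij = 2(alpha_i, alpha_j)/(alpha_j, alpha_j); the resulting 5x5 Cartan matrix is
[[2, 0, -1, 0, -1], [0, 2, 0, -1, -1], [-2, 0, 2, 0, 0], [0, -1, 0, 2, 0], [-1, -1, 0, 0, 2]].
The roots have two lengths (squared-length ratio 2:1); the short ones are alpha_{1,2,4,5}. The associated Dynkin diagram is a chain of 5 nodes with a double edge at one end; the terminal node there is the unique long simple root (C_5), so the type is C_5 (the algebra sp(10)).

C5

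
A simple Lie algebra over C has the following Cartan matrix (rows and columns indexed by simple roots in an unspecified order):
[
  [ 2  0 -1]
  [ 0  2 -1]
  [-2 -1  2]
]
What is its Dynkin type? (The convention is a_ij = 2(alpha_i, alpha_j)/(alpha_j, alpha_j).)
B_3

The matrix has rank 3 with 2's on the diagonal. Reading the off-diagonal entries as Dynkin edges (a single edge where a_ij = a_ji = -1; a double or triple edge where a_ij * a_ji = 2 or 3), the diagram is a chain of 3 nodes with a double edge at one end; the terminal node there is the unique short simple root (B_3). One simple-root ordering that puts it in standard form is (alpha_2, alpha_3, alpha_1). So the algebra is type B_3, i.e. so(7).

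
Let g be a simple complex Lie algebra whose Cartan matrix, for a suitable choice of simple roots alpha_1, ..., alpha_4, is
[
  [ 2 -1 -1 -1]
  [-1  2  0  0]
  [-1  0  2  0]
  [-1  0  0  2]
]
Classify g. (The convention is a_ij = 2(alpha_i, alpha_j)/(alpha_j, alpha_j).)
The matrix has rank 4 with 2's on the diagonal. Reading the off-diagonal entries as Dynkin edges (a single edge where a_ij = a_ji = -1; a double or triple edge where a_ij * a_ji = 2 or 3), the diagram is a chain of 2 nodes with a fork of two nodes at one end (D_4). One simple-root ordering that puts it in standard form is (alpha_2, alpha_1, alpha_3, alpha_4). So the algebra is type D_4, i.e. so(8).

D_4 (so(8))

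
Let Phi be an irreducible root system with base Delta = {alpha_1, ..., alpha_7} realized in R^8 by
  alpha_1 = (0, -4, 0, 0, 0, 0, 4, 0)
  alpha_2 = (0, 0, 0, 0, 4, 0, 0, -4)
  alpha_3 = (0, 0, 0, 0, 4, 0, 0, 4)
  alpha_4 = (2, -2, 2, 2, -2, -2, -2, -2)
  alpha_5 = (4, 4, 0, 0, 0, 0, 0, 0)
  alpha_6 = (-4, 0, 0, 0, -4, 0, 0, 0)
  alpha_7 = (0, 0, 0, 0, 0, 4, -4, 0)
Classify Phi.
Compute the Cartan integers a_ij = 2(alpha_i, alpha_j)/(alpha_j, alpha_j); the resulting 7x7 Cartan matrix is
[[2, 0, 0, 0, -1, 0, -1], [0, 2, 0, 0, 0, -1, 0], [0, 0, 2, -1, 0, -1, 0], [0, 0, -1, 2, 0, 0, 0], [-1, 0, 0, 0, 2, -1, 0], [0, -1, -1, 0, -1, 2, 0], [-1, 0, 0, 0, 0, 0, 2]].
All simple roots have the same length, so the diagram is simply laced. The associated Dynkin diagram is a chain of 6 nodes with one extra node attached to the third node from one end (E_7), so the type is E_7.

E_7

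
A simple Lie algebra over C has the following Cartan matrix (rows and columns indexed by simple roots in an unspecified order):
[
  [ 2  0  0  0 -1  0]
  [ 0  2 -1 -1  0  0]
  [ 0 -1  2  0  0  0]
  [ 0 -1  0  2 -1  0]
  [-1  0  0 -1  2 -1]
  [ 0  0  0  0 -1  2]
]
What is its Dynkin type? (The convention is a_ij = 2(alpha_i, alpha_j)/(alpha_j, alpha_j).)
D_6

The matrix has rank 6 with 2's on the diagonal. Reading the off-diagonal entries as Dynkin edges (a single edge where a_ij = a_ji = -1; a double or triple edge where a_ij * a_ji = 2 or 3), the diagram is a chain of 4 nodes with a fork of two nodes at one end (D_6). One simple-root ordering that puts it in standard form is (alpha_3, alpha_2, alpha_4, alpha_5, alpha_1, alpha_6). So the algebra is type D_6, i.e. so(12).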